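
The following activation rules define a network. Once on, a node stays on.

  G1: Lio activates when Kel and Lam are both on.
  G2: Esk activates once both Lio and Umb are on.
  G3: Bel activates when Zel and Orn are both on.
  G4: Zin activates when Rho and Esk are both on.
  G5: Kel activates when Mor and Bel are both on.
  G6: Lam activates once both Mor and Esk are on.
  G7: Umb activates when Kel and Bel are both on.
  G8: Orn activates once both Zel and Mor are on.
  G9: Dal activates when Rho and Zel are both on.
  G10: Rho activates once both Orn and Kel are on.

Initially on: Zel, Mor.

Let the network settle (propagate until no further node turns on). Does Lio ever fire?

Lio would need Kel and Lam (G1), but Lam never turns on.

No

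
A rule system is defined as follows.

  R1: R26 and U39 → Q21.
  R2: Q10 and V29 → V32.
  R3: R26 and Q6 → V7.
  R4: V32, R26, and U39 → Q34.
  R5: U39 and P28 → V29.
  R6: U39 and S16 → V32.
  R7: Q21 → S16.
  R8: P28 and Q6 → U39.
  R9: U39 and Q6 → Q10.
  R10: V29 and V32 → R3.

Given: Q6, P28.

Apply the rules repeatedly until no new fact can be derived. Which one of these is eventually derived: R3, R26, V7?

From P28 and Q6, R8 gives U39.
U39 and Q6 hold, so Q10 follows (R9).
U39 and P28 hold, so V29 follows (R5).
From Q10 and V29, R2 gives V32.
V29 and V32 hold, so R3 follows (R10).
V7 would need R26 and Q6 (R3), but R26 is never established. No rule produces R26, and it is not given.

R3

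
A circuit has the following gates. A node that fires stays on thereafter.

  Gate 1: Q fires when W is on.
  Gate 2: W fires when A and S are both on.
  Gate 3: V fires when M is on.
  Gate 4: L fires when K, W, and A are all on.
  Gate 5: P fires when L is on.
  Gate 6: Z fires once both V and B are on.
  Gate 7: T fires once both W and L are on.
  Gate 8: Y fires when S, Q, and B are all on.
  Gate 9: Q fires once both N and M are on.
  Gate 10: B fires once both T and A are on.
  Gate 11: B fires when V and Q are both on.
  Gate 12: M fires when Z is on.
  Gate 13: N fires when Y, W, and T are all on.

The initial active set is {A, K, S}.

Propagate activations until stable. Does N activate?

Yes

Gate 2: A and S on → W on.
Gate 1: W on → Q on.
Gate 4: K, W, and A on → L on.
W and L are on, so T fires (Gate 7).
T and A are on, so B fires (Gate 10).
Gate 8: S, Q, and B on → Y on.
Gate 13: Y, W, and T on → N on.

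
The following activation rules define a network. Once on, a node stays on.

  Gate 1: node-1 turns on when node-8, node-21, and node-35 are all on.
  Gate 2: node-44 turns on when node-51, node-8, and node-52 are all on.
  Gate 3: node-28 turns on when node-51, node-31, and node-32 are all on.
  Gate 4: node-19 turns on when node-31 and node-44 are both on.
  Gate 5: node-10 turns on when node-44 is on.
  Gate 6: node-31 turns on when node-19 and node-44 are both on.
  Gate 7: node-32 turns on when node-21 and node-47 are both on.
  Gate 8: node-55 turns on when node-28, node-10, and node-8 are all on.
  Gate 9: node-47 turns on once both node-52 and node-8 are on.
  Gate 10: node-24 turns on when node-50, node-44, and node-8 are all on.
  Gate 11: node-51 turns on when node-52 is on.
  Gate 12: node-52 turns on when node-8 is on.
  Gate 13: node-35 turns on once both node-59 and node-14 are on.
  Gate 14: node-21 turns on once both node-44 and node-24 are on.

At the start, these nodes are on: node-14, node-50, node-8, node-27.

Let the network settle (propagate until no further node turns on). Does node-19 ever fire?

No

node-19 would need node-31 and node-44 (Gate 4), but node-31 never turns on.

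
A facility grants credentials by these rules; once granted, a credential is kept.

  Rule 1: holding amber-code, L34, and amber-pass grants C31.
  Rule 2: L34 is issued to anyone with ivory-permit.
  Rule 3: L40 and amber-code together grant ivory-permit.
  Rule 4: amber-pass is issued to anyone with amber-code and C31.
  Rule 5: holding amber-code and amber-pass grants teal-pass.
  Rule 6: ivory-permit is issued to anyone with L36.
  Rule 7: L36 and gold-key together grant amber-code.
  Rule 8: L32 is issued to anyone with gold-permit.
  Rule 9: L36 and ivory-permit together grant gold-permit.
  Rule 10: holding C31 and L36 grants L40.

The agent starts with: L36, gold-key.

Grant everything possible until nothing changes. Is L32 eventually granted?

Yes

Holding L36 grants ivory-permit (Rule 6).
Holding L36 and ivory-permit grants gold-permit (Rule 9).
Holding gold-permit grants L32 (Rule 8).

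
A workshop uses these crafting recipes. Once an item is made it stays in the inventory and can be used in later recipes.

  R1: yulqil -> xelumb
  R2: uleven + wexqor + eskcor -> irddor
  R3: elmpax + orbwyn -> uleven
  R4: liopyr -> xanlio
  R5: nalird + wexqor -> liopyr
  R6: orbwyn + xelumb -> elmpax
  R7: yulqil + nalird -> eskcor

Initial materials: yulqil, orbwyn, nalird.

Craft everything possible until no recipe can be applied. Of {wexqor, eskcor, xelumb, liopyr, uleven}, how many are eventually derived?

3

yulqil -> xelumb (R1).
Using R7, yulqil and nalird make eskcor.
Using R6, orbwyn and xelumb make elmpax.
Using R3, elmpax and orbwyn make uleven.
No rule produces wexqor, and it is not given.
eskcor: reached.
xelumb: reached.
liopyr would need nalird and wexqor (R5), but wexqor is never obtained.
uleven: reached.
Reached: eskcor, xelumb, and uleven — 3 of the 5.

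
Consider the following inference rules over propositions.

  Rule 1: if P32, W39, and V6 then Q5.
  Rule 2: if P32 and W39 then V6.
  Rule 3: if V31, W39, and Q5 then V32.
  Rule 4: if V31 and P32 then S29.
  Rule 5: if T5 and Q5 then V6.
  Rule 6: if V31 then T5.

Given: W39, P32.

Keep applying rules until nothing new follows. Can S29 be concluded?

S29 would need V31 and P32 (Rule 4), but V31 is never established.

No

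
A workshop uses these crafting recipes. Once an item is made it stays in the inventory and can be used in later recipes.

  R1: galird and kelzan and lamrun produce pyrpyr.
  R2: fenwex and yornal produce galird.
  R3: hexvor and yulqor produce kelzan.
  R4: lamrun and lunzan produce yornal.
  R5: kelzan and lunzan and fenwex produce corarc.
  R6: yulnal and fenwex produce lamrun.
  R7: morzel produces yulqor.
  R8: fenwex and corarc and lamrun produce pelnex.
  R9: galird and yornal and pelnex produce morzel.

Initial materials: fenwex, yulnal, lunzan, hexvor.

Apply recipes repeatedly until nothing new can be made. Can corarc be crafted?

No

corarc would need kelzan, lunzan, and fenwex (R5), but kelzan is never obtained.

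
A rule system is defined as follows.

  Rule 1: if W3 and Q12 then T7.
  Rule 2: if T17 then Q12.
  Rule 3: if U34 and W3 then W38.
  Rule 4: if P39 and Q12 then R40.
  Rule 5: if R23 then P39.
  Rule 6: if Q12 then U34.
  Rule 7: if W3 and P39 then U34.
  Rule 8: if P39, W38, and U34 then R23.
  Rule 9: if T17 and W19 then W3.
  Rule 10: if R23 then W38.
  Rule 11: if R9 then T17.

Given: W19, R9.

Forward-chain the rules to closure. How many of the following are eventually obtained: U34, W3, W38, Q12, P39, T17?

5

R9 holds, so T17 follows (Rule 11).
T17 and W19 hold, so W3 follows (Rule 9).
T17 holds, so Q12 follows (Rule 2).
From Q12, Rule 6 gives U34.
From U34 and W3, Rule 3 gives W38.
U34: reached.
W3: reached.
W38: reached.
Q12: reached.
P39 would need R23 (Rule 5), but R23 is never established.
T17: reached.
Reached: U34, W3, W38, Q12, and T17 — 5 of the 6.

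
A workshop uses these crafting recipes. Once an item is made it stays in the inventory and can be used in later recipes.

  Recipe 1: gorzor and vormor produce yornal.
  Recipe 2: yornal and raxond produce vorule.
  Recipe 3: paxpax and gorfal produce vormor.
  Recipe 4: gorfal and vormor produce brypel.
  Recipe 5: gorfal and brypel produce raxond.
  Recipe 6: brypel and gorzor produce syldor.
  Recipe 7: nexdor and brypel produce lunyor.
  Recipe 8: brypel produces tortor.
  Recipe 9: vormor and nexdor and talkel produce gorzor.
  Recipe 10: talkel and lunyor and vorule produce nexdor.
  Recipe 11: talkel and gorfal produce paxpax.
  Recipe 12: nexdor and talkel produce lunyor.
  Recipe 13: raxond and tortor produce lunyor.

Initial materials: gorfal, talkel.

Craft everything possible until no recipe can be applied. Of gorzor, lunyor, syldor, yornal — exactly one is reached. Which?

lunyor

Using Recipe 11, talkel and gorfal make paxpax.
paxpax and gorfal → vormor (Recipe 3).
Using Recipe 4, gorfal and vormor make brypel.
Using Recipe 5, gorfal and brypel make raxond.
Using Recipe 8, brypel makes tortor.
Using Recipe 13, raxond and tortor make lunyor.
gorzor would need vormor, nexdor, and talkel (Recipe 9), but nexdor is never obtained. yornal would need gorzor and vormor (Recipe 1), but gorzor is never obtained. syldor would need brypel and gorzor (Recipe 6), but gorzor is never obtained.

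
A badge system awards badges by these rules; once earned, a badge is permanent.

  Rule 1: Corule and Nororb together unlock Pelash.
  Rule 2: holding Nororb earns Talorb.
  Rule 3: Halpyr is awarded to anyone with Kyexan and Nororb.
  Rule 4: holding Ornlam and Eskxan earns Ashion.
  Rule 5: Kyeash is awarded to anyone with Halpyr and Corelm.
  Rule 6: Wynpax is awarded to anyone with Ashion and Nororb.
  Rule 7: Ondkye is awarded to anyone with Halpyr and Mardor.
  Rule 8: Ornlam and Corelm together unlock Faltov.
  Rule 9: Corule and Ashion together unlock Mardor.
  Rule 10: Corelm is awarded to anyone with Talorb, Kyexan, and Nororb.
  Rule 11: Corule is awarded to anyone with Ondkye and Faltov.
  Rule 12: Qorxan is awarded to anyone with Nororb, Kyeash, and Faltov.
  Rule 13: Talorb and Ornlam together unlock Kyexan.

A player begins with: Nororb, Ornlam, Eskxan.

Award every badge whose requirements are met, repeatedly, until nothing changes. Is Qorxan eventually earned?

With Nororb, Talorb is earned (Rule 2).
With Talorb and Ornlam, Kyexan is earned (Rule 13).
With Talorb, Kyexan, and Nororb, Corelm is earned (Rule 10).
With Kyexan and Nororb, Halpyr is earned (Rule 3).
With Halpyr and Corelm, Kyeash is earned (Rule 5).
With Ornlam and Corelm, Faltov is earned (Rule 8).
With Nororb, Kyeash, and Faltov, Qorxan is earned (Rule 12).

Yes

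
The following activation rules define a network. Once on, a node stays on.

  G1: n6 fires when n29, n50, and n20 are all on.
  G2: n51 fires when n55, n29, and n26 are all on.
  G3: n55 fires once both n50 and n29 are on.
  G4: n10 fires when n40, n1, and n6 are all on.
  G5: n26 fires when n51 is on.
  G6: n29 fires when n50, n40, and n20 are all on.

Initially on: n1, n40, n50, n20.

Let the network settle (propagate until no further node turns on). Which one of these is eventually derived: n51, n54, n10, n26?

n10

n50, n40, and n20 are on, so n29 fires (G6).
n29, n50, and n20 are on, so n6 fires (G1).
n40, n1, and n6 are on, so n10 fires (G4).
n26 would need n51 (G5), but n51 never turns on. No rule produces n54, and it is not given. n51 would need n55, n29, and n26 (G2), but n26 never turns on.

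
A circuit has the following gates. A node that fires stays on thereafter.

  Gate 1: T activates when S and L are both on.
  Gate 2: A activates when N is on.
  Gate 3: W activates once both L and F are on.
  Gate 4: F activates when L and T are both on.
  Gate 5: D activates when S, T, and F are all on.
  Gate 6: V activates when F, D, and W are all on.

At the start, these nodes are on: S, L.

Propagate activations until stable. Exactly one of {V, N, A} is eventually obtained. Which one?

V

S and L are on, so T activates (Gate 1).
Gate 4: L and T on → F on.
S, T, and F are on, so D activates (Gate 5).
Gate 3: L and F on → W on.
F, D, and W are on, so V activates (Gate 6).
A would need N (Gate 2), but N never turns on. No rule produces N, and it is not given.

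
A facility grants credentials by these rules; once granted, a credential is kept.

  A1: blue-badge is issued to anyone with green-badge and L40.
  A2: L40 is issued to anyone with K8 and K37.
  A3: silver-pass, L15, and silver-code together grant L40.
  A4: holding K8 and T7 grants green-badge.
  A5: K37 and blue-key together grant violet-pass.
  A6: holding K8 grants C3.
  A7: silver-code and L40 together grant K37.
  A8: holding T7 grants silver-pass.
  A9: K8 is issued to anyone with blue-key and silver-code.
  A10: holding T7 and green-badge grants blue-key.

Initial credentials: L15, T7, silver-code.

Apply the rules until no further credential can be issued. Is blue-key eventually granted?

blue-key would need T7 and green-badge (A10), but green-badge is never granted.

No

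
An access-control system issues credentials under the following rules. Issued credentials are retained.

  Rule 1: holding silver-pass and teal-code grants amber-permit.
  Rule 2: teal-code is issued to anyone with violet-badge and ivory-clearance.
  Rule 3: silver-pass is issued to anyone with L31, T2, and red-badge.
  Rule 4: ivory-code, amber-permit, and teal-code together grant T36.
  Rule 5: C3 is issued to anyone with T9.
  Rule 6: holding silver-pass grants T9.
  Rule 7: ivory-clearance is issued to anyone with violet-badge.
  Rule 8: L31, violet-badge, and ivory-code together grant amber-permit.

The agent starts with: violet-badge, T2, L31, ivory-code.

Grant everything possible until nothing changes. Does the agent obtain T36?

Holding L31, violet-badge, and ivory-code grants amber-permit (Rule 8).
Holding violet-badge grants ivory-clearance (Rule 7).
Holding violet-badge and ivory-clearance grants teal-code (Rule 2).
Holding ivory-code, amber-permit, and teal-code grants T36 (Rule 4).

Yes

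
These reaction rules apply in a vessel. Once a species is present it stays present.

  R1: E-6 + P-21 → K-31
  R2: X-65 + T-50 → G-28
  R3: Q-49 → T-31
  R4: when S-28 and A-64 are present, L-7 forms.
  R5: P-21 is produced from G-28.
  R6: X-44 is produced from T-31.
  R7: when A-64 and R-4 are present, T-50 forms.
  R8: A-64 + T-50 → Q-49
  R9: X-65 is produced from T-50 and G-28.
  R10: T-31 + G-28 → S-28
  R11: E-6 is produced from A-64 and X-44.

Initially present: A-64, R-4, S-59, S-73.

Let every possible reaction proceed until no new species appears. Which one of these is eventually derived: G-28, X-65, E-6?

E-6

A-64 and R-4 present → T-50 forms (R7).
A-64 and T-50 present → Q-49 forms (R8).
Q-49 present → T-31 forms (R3).
T-31 present → X-44 forms (R6).
A-64 and X-44 present → E-6 forms (R11).
X-65 would need T-50 and G-28 (R9), but G-28 never forms. G-28 would need X-65 and T-50 (R2), but X-65 never forms.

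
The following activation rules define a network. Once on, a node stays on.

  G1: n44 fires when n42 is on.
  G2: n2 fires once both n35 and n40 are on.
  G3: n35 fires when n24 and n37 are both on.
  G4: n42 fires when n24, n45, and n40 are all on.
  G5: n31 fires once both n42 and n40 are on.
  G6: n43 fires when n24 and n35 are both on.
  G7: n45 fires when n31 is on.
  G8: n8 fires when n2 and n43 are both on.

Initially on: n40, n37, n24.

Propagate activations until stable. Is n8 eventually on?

n24 and n37 are on, so n35 fires (G3).
n35 and n40 are on, so n2 fires (G2).
n24 and n35 are on, so n43 fires (G6).
G8: n2 and n43 on → n8 on.

Yes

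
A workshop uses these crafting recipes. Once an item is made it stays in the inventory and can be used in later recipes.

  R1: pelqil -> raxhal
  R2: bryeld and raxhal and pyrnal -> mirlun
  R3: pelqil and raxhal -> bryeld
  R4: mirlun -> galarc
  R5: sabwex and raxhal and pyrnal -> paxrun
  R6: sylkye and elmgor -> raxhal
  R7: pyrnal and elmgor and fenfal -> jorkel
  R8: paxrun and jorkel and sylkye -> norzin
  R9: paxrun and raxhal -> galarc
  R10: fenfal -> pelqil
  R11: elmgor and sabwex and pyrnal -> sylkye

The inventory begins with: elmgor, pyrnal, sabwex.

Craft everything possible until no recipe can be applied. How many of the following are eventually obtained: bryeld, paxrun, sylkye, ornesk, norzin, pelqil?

2

Using R11, elmgor, sabwex, and pyrnal make sylkye.
sylkye and elmgor -> raxhal (R6).
sabwex and raxhal and pyrnal -> paxrun (R5).
bryeld would need pelqil and raxhal (R3), but pelqil is never obtained.
paxrun: reached.
sylkye: reached.
No rule produces ornesk, and it is not given.
norzin would need paxrun, jorkel, and sylkye (R8), but jorkel is never obtained.
pelqil would need fenfal (R10), but fenfal is never obtained.
Reached: paxrun and sylkye — 2 of the 6.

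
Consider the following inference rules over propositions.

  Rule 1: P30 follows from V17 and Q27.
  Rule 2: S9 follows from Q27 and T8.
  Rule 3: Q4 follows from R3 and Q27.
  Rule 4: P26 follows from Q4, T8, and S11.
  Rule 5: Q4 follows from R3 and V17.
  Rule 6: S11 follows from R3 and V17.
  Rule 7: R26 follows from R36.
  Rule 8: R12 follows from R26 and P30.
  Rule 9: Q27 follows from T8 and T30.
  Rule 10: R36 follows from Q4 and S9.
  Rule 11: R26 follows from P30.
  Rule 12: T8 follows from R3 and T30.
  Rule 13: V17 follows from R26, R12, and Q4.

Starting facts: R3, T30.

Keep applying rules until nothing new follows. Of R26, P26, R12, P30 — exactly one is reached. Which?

R26

R3 and T30 hold, so T8 follows (Rule 12).
From T8 and T30, Rule 9 gives Q27.
From R3 and Q27, Rule 3 gives Q4.
From Q27 and T8, Rule 2 gives S9.
Q4 and S9 hold, so R36 follows (Rule 10).
From R36, Rule 7 gives R26.
R12 would need R26 and P30 (Rule 8), but P30 is never established. P26 would need Q4, T8, and S11 (Rule 4), but S11 is never established. P30 would need V17 and Q27 (Rule 1), but V17 is never established.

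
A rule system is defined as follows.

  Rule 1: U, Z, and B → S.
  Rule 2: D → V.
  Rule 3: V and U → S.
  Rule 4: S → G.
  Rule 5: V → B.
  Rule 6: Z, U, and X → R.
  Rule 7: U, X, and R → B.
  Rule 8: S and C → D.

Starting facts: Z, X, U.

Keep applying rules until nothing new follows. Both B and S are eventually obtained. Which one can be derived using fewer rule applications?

B: Z, U, and X hold, so R follows (Rule 6). U, X, and R hold, so B follows (Rule 7). [2 rule applications]
S: Z, U, and X hold, so R follows (Rule 6). U, X, and R hold, so B follows (Rule 7). From U, Z, and B, Rule 1 gives S. [3 rule applications]
B needs fewer.

B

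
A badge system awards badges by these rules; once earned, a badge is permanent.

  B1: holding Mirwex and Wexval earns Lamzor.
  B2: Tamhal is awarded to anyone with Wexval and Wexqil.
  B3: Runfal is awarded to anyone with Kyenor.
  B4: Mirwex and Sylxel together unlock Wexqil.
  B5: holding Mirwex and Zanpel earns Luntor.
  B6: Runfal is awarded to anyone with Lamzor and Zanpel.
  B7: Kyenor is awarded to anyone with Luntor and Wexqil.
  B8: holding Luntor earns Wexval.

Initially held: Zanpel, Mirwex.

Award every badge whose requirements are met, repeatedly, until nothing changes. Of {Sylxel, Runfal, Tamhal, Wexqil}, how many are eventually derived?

1

With Mirwex and Zanpel, Luntor is earned (B5).
With Luntor, Wexval is earned (B8).
With Mirwex and Wexval, Lamzor is earned (B1).
With Lamzor and Zanpel, Runfal is earned (B6).
No rule produces Sylxel, and it is not given.
Runfal: reached.
Tamhal would need Wexval and Wexqil (B2), but Wexqil is never earned.
Wexqil would need Mirwex and Sylxel (B4), but Sylxel is never earned.
Reached: Runfal — 1 of the 4.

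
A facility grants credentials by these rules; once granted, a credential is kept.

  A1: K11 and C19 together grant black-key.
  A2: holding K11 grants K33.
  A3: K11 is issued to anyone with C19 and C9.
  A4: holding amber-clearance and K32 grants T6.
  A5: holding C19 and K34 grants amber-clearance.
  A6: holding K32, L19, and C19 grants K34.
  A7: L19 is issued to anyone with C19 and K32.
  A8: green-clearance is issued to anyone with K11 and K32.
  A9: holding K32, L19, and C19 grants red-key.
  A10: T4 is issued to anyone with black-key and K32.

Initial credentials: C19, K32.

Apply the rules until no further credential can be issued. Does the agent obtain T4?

No

T4 would need black-key and K32 (A10), but black-key is never granted.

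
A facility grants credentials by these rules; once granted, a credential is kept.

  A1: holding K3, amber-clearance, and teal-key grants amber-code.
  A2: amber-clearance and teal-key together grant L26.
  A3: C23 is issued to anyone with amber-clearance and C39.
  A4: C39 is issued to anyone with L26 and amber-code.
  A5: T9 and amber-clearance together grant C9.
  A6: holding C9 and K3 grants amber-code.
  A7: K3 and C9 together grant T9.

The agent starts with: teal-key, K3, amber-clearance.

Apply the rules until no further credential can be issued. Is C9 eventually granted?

C9 would need T9 and amber-clearance (A5), but T9 is never granted.

No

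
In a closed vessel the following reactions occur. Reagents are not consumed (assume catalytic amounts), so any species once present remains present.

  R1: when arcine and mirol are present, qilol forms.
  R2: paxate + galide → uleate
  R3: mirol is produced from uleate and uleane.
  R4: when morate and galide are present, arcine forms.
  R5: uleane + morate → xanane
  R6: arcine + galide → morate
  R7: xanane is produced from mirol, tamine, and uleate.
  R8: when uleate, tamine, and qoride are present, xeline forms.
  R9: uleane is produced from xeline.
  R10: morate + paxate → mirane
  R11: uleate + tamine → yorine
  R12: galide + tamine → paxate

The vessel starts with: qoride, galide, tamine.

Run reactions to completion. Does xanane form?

Yes

galide and tamine present → paxate forms (R12).
paxate and galide present → uleate forms (R2).
uleate, tamine, and qoride present → xeline forms (R8).
xeline present → uleane forms (R9).
uleate and uleane present → mirol forms (R3).
mirol, tamine, and uleate present → xanane forms (R7).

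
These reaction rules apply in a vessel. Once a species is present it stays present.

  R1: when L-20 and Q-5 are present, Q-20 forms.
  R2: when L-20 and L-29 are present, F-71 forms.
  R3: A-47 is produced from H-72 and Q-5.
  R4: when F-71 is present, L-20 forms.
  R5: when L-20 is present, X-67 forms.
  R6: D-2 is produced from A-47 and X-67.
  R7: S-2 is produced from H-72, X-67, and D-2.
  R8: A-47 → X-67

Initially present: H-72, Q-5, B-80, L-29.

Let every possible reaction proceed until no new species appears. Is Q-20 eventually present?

No

Q-20 would need L-20 and Q-5 (R1), but L-20 never forms.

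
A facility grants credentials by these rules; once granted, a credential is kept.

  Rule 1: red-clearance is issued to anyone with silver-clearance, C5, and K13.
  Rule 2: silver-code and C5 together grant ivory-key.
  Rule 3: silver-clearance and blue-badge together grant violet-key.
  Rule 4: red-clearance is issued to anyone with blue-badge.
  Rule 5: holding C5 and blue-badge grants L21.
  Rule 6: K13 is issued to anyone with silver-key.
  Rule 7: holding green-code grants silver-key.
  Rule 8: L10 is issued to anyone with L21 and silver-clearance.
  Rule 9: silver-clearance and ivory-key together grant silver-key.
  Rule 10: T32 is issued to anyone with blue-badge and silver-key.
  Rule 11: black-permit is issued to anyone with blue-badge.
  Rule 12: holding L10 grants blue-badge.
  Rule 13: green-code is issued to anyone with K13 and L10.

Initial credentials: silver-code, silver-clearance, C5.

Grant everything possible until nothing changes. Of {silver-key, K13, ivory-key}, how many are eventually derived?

3

Holding silver-code and C5 grants ivory-key (Rule 2).
Holding silver-clearance and ivory-key grants silver-key (Rule 9).
Holding silver-key grants K13 (Rule 6).
silver-key: reached.
K13: reached.
ivory-key: reached.
All 3 are reached.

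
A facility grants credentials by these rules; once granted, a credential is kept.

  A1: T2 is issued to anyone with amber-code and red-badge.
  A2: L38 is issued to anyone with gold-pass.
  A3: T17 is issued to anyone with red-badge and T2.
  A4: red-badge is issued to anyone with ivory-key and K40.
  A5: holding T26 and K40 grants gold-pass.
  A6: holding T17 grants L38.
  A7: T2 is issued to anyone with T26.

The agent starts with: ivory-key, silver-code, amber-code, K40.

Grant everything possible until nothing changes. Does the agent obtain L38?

Holding ivory-key and K40 grants red-badge (A4).
Holding amber-code and red-badge grants T2 (A1).
Holding red-badge and T2 grants T17 (A3).
Holding T17 grants L38 (A6).

Yes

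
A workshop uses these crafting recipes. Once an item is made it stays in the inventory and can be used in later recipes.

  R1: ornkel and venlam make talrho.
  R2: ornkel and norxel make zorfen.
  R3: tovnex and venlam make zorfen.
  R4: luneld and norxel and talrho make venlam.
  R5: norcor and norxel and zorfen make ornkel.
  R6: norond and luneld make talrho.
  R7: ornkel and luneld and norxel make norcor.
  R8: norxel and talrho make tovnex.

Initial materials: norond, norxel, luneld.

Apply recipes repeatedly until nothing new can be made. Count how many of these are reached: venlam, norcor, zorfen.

2

norond and luneld → talrho (R6).
Using R8, norxel and talrho make tovnex.
luneld and norxel and talrho → venlam (R4).
tovnex and venlam → zorfen (R3).
venlam: reached.
norcor would need ornkel, luneld, and norxel (R7), but ornkel is never obtained.
zorfen: reached.
Reached: venlam and zorfen — 2 of the 3.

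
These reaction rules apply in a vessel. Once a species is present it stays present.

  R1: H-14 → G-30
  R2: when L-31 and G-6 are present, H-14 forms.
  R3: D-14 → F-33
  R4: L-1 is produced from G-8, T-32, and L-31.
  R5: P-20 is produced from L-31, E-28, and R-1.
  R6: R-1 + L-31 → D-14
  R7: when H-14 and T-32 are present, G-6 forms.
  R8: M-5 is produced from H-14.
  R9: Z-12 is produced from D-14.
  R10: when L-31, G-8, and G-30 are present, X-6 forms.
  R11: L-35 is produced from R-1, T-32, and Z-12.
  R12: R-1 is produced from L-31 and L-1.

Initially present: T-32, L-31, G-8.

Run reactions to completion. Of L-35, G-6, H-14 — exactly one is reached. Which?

G-8, T-32, and L-31 present → L-1 forms (R4).
L-31 and L-1 present → R-1 forms (R12).
R-1 and L-31 present → D-14 forms (R6).
D-14 present → Z-12 forms (R9).
R-1, T-32, and Z-12 present → L-35 forms (R11).
H-14 would need L-31 and G-6 (R2), but G-6 never forms. G-6 would need H-14 and T-32 (R7), but H-14 never forms.

L-35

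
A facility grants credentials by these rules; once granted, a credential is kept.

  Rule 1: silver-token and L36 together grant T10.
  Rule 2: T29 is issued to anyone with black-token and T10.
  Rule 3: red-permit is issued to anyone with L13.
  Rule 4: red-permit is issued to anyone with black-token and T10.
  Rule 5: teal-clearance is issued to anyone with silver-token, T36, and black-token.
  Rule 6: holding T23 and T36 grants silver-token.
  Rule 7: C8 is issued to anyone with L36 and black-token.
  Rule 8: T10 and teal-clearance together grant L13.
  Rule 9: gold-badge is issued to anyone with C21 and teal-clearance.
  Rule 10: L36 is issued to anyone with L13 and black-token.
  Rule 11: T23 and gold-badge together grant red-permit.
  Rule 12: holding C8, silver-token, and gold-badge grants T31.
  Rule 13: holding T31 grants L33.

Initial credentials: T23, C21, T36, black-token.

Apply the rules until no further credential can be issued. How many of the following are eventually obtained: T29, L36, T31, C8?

T29 would need black-token and T10 (Rule 2), but T10 is never granted.
L36 would need L13 and black-token (Rule 10), but L13 is never granted.
T31 would need C8, silver-token, and gold-badge (Rule 12), but C8 is never granted.
C8 would need L36 and black-token (Rule 7), but L36 is never granted.
None of the 4 are reached.

0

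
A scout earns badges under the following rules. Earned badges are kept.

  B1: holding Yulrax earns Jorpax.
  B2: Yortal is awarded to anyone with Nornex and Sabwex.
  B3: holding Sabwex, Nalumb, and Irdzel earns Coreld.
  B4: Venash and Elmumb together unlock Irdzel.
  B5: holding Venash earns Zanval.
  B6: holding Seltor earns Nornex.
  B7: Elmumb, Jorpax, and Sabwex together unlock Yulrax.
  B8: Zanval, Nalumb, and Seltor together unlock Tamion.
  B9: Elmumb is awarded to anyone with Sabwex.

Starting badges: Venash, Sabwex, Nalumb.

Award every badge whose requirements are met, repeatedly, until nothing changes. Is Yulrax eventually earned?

Yulrax would need Elmumb, Jorpax, and Sabwex (B7), but Jorpax is never earned.

No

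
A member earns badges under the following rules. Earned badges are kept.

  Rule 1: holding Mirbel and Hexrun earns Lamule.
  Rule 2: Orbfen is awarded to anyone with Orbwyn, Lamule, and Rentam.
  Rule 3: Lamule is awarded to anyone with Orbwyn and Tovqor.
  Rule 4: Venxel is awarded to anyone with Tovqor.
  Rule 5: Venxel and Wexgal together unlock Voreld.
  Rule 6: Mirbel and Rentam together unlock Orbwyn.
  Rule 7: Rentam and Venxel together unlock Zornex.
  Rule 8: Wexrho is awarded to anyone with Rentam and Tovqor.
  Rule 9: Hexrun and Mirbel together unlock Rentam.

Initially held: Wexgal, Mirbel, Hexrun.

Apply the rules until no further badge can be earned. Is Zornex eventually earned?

Zornex would need Rentam and Venxel (Rule 7), but Venxel is never earned.

No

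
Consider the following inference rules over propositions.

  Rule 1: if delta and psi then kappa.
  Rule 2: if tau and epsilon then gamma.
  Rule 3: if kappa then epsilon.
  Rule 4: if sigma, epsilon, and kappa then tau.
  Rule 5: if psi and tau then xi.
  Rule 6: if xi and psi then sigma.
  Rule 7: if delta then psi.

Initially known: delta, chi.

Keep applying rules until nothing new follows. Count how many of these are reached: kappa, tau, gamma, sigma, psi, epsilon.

From delta, Rule 7 gives psi.
delta and psi hold, so kappa follows (Rule 1).
kappa holds, so epsilon follows (Rule 3).
kappa: reached.
tau would need sigma, epsilon, and kappa (Rule 4), but sigma is never established.
gamma would need tau and epsilon (Rule 2), but tau is never established.
sigma would need xi and psi (Rule 6), but xi is never established.
psi: reached.
epsilon: reached.
Reached: kappa, psi, and epsilon — 3 of the 6.

3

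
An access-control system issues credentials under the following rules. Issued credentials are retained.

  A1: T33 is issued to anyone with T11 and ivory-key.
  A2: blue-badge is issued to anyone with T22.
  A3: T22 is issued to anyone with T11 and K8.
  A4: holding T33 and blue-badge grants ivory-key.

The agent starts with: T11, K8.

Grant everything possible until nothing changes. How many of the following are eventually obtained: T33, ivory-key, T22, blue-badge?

2

Holding T11 and K8 grants T22 (A3).
Holding T22 grants blue-badge (A2).
T33 would need T11 and ivory-key (A1), but ivory-key is never granted.
ivory-key would need T33 and blue-badge (A4), but T33 is never granted.
T22: reached.
blue-badge: reached.
Reached: T22 and blue-badge — 2 of the 4.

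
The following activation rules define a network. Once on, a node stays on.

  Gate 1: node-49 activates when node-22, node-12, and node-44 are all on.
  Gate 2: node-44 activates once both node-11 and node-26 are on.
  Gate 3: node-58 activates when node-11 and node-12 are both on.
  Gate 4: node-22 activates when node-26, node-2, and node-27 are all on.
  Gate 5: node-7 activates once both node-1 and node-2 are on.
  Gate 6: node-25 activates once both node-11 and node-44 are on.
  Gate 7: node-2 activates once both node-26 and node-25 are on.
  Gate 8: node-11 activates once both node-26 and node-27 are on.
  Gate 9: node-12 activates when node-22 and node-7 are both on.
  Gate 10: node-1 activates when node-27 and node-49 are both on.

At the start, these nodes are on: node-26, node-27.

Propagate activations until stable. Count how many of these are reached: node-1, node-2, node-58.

node-26 and node-27 are on, so node-11 activates (Gate 8).
node-11 and node-26 are on, so node-44 activates (Gate 2).
Gate 6: node-11 and node-44 on → node-25 on.
Gate 7: node-26 and node-25 on → node-2 on.
node-1 would need node-27 and node-49 (Gate 10), but node-49 never turns on.
node-2: reached.
node-58 would need node-11 and node-12 (Gate 3), but node-12 never turns on.
Reached: node-2 — 1 of the 3.

1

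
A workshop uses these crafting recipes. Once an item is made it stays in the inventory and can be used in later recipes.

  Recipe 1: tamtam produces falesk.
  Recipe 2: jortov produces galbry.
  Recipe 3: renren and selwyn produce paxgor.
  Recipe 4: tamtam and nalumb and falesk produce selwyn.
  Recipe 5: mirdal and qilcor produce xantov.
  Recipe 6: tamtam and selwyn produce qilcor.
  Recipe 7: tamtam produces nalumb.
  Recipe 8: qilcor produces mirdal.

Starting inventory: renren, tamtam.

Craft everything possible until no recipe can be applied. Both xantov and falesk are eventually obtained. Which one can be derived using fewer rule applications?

falesk: tamtam → falesk (Recipe 1). [1 rule application]
xantov: Using Recipe 7, tamtam makes nalumb. Using Recipe 1, tamtam makes falesk. tamtam and nalumb and falesk → selwyn (Recipe 4). Using Recipe 6, tamtam and selwyn make qilcor. Using Recipe 8, qilcor makes mirdal. Using Recipe 5, mirdal and qilcor make xantov. [6 rule applications]
falesk needs fewer.

falesk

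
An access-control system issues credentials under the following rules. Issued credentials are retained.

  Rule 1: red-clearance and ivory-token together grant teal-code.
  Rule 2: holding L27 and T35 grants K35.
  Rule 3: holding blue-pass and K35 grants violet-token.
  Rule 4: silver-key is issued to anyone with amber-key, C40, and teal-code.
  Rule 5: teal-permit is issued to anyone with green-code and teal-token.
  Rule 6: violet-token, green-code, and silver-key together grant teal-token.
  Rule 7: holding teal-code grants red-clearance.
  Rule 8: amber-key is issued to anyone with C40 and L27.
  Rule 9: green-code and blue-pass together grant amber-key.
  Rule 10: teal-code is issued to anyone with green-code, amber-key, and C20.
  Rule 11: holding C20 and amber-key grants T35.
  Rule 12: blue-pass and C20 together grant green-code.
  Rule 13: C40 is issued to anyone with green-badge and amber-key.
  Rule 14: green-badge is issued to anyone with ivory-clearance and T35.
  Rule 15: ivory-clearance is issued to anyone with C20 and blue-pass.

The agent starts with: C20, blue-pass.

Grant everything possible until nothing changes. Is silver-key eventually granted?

Holding blue-pass and C20 grants green-code (Rule 12).
Holding C20 and blue-pass grants ivory-clearance (Rule 15).
Holding green-code and blue-pass grants amber-key (Rule 9).
Holding C20 and amber-key grants T35 (Rule 11).
Holding green-code, amber-key, and C20 grants teal-code (Rule 10).
Holding ivory-clearance and T35 grants green-badge (Rule 14).
Holding green-badge and amber-key grants C40 (Rule 13).
Holding amber-key, C40, and teal-code grants silver-key (Rule 4).

Yes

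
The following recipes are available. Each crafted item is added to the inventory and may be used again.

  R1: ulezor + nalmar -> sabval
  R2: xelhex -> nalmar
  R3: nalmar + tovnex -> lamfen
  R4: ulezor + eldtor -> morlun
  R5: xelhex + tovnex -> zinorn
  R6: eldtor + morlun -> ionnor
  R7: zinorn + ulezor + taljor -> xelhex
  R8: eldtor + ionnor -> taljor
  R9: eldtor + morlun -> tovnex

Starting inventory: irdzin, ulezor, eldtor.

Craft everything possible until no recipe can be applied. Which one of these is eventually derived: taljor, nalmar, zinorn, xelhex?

Using R4, ulezor and eldtor make morlun.
eldtor + morlun -> ionnor (R6).
Using R8, eldtor and ionnor make taljor.
nalmar would need xelhex (R2), but xelhex is never obtained. zinorn would need xelhex and tovnex (R5), but xelhex is never obtained. xelhex would need zinorn, ulezor, and taljor (R7), but zinorn is never obtained.

taljor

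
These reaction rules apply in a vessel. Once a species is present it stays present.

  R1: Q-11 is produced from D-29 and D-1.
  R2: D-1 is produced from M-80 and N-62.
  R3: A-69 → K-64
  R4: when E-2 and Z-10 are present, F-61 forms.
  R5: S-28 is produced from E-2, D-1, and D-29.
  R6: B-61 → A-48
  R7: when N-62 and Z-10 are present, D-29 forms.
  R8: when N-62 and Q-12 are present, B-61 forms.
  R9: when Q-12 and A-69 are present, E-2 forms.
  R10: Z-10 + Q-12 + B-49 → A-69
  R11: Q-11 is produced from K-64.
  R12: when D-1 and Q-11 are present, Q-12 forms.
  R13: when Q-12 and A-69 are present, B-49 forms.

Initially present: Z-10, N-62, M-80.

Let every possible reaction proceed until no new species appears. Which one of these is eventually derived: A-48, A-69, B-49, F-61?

A-48

N-62 and Z-10 present → D-29 forms (R7).
M-80 and N-62 present → D-1 forms (R2).
D-29 and D-1 present → Q-11 forms (R1).
D-1 and Q-11 present → Q-12 forms (R12).
N-62 and Q-12 present → B-61 forms (R8).
B-61 present → A-48 forms (R6).
F-61 would need E-2 and Z-10 (R4), but E-2 never forms. B-49 would need Q-12 and A-69 (R13), but A-69 never forms. A-69 would need Z-10, Q-12, and B-49 (R10), but B-49 never forms.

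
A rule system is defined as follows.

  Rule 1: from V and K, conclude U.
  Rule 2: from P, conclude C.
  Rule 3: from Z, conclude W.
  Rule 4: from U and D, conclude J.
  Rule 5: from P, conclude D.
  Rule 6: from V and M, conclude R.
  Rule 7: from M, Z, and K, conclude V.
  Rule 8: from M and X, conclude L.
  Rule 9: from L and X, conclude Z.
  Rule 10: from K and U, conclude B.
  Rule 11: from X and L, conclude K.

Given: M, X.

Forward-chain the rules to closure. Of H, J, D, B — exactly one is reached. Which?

M and X hold, so L follows (Rule 8).
L and X hold, so Z follows (Rule 9).
From X and L, Rule 11 gives K.
M, Z, and K hold, so V follows (Rule 7).
From V and K, Rule 1 gives U.
K and U hold, so B follows (Rule 10).
No rule produces H, and it is not given. J would need U and D (Rule 4), but D is never established. D would need P (Rule 5), but P is never established.

B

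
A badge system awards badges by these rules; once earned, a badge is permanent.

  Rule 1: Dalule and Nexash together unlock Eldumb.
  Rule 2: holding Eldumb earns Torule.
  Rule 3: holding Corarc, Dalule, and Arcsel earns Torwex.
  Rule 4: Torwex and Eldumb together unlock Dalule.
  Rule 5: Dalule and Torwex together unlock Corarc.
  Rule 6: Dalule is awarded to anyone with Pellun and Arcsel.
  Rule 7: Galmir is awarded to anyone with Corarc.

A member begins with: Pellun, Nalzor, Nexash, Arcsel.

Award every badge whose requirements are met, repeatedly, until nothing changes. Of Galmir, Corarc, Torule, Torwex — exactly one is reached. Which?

Torule

With Pellun and Arcsel, Dalule is earned (Rule 6).
With Dalule and Nexash, Eldumb is earned (Rule 1).
With Eldumb, Torule is earned (Rule 2).
Galmir would need Corarc (Rule 7), but Corarc is never earned. Corarc would need Dalule and Torwex (Rule 5), but Torwex is never earned. Torwex would need Corarc, Dalule, and Arcsel (Rule 3), but Corarc is never earned.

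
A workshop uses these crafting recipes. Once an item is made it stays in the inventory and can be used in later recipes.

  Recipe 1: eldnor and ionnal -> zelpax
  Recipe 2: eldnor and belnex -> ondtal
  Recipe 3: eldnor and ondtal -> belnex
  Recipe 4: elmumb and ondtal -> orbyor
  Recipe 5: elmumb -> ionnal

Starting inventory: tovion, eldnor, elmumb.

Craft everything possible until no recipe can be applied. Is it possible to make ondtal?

No

ondtal would need eldnor and belnex (Recipe 2), but belnex is never obtained.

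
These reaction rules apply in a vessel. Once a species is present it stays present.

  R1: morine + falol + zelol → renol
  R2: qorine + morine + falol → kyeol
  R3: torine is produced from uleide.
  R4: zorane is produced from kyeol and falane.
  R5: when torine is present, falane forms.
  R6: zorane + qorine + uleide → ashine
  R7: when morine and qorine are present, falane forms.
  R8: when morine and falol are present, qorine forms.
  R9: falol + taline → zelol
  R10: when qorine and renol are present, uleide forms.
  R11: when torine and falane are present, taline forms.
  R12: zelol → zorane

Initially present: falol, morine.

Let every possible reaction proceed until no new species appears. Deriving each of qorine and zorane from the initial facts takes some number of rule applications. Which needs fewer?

qorine

qorine: morine and falol present → qorine forms (R8). [1 rule application]
zorane: morine and falol present → qorine forms (R8). qorine, morine, and falol present → kyeol forms (R2). morine and qorine present → falane forms (R7). kyeol and falane present → zorane forms (R4). [4 rule applications]
qorine needs fewer.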